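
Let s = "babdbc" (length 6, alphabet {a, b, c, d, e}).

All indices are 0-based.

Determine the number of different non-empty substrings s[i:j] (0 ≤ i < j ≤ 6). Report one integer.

19

rank→(start, suffix):
  0 → (1, 'abdbc')
  1 → (0, 'babdbc')
  2 → (4, 'bc')
  3 → (2, 'bdbc')
  4 → (5, 'c')
  5 → (3, 'dbc')

SA = [1, 0, 4, 2, 5, 3]
rank  pair      lcp
   1  s[1:],s[0:]  0  ''
   2  s[0:],s[4:]  1  'b'
   3  s[4:],s[2:]  1  'b'
   4  s[2:],s[5:]  0  ''
   5  s[5:],s[3:]  0  ''

n(n+1)/2 = 6·7/2 = 21
Σ LCP = 0 + 0 + 1 + 1 + 0 + 0 = 2
distinct = 21 − 2 = 19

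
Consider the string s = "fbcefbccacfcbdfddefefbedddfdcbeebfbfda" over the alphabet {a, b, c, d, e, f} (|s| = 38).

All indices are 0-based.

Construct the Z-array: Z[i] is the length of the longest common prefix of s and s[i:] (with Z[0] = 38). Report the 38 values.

Z[0]=38
i=1: outside box; Z[1]=0
i=2: outside box; Z[2]=0
i=3: outside box; Z[3]=0
i=4: outside box; Z[4]=3 grow→box=[4,7)
i=5: min(r-i=2, Z[1]=0)=0; Z[5]=0
i=6: min(r-i=1, Z[2]=0)=0; Z[6]=0
i=7: outside box; Z[7]=0
i=8: outside box; Z[8]=0
i=9: outside box; Z[9]=0
i=10: outside box; Z[10]=1 grow→box=[10,11)
i=11: outside box; Z[11]=0
i=12: outside box; Z[12]=0
i=13: outside box; Z[13]=0
i=14: outside box; Z[14]=1 grow→box=[14,15)
i=15: outside box; Z[15]=0
i=16: outside box; Z[16]=0
i=17: outside box; Z[17]=0
i=18: outside box; Z[18]=1 grow→box=[18,19)
i=19: outside box; Z[19]=0
i=20: outside box; Z[20]=2 grow→box=[20,22)
i=21: min(r-i=1, Z[1]=0)=0; Z[21]=0
i=22: outside box; Z[22]=0
i=23: outside box; Z[23]=0
i=24: outside box; Z[24]=0
i=25: outside box; Z[25]=0
i=26: outside box; Z[26]=1 grow→box=[26,27)
i=27: outside box; Z[27]=0
i=28: outside box; Z[28]=0
i=29: outside box; Z[29]=0
i=30: outside box; Z[30]=0
i=31: outside box; Z[31]=0
i=32: outside box; Z[32]=0
i=33: outside box; Z[33]=2 grow→box=[33,35)
i=34: min(r-i=1, Z[1]=0)=0; Z[34]=0
i=35: outside box; Z[35]=1 grow→box=[35,36)
i=36: outside box; Z[36]=0
i=37: outside box; Z[37]=0

[38, 0, 0, 0, 3, 0, 0, 0, 0, 0, 1, 0, 0, 0, 1, 0, 0, 0, 1, 0, 2, 0, 0, 0, 0, 0, 1, 0, 0, 0, 0, 0, 0, 2, 0, 1, 0, 0]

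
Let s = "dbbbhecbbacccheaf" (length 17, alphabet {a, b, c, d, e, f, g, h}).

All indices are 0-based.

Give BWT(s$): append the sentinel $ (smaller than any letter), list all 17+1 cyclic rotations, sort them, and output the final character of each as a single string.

rank  rotation            last
    0  $dbbbhecbbacccheaf  f
    1  acccheaf$dbbbhecbb  b
    2  af$dbbbhecbbaccche  e
    3  bacccheaf$dbbbhecb  b
    4  bbacccheaf$dbbbhec  c
    5  bbbhecbbacccheaf$d  d
    6  bbhecbbacccheaf$db  b
    7  bhecbbacccheaf$dbb  b
    8  cbbacccheaf$dbbbhe  e
    9  cccheaf$dbbbhecbba  a
   10  ccheaf$dbbbhecbbac  c
   11  cheaf$dbbbhecbbacc  c
   12  dbbbhecbbacccheaf$  $
   13  eaf$dbbbhecbbaccch  h
   14  ecbbacccheaf$dbbbh  h
   15  f$dbbbhecbbaccchea  a
   16  heaf$dbbbhecbbaccc  c
   17  hecbbacccheaf$dbbb  b

fbebcdbbeacc$hhacb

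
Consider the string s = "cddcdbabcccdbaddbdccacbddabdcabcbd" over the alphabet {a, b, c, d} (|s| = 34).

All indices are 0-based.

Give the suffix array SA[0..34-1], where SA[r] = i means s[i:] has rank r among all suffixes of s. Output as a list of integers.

sorted suffixes:
  #0 SA[0]=29  'abcbd'
  #1 SA[1]=6  'abcccdbaddbdccacbddabdcabcbd'
  #2 SA[2]=25  'abdcabcbd'
  #3 SA[3]=20  'acbddabdcabcbd'
  #4 SA[4]=13  'addbdccacbddabdcabcbd'
  #5 SA[5]=5  'babcccdbaddbdccacbddabdcabcbd'
  #6 SA[6]=12  'baddbdccacbddabdcabcbd'
  #7 SA[7]=30  'bcbd'
  #8 SA[8]=7  'bcccdbaddbdccacbddabdcabcbd'
  #9 SA[9]=32  'bd'
  #10 SA[10]=26  'bdcabcbd'
  #11 SA[11]=16  'bdccacbddabdcabcbd'
  #12 SA[12]=22  'bddabdcabcbd'
  #13 SA[13]=28  'cabcbd'
  #14 SA[14]=19  'cacbddabdcabcbd'
  #15 SA[15]=31  'cbd'
  #16 SA[16]=21  'cbddabdcabcbd'
  #17 SA[17]=18  'ccacbddabdcabcbd'
  #18 SA[18]=8  'cccdbaddbdccacbddabdcabcbd'
  #19 SA[19]=9  'ccdbaddbdccacbddabdcabcbd'
  #20 SA[20]=3  'cdbabcccdbaddbdccacbddabdcabcbd'
  #21 SA[21]=10  'cdbaddbdccacbddabdcabcbd'
  #22 SA[22]=0  'cddcdbabcccdbaddbdccacbddabdcabcbd'
  #23 SA[23]=33  'd'
  #24 SA[24]=24  'dabdcabcbd'
  #25 SA[25]=4  'dbabcccdbaddbdccacbddabdcabcbd'
  #26 SA[26]=11  'dbaddbdccacbddabdcabcbd'
  #27 SA[27]=15  'dbdccacbddabdcabcbd'
  #28 SA[28]=27  'dcabcbd'
  #29 SA[29]=17  'dccacbddabdcabcbd'
  #30 SA[30]=2  'dcdbabcccdbaddbdccacbddabdcabcbd'
  #31 SA[31]=23  'ddabdcabcbd'
  #32 SA[32]=14  'ddbdccacbddabdcabcbd'
  #33 SA[33]=1  'ddcdbabcccdbaddbdccacbddabdcabcbd'

[29, 6, 25, 20, 13, 5, 12, 30, 7, 32, 26, 16, 22, 28, 19, 31, 21, 18, 8, 9, 3, 10, 0, 33, 24, 4, 11, 15, 27, 17, 2, 23, 14, 1]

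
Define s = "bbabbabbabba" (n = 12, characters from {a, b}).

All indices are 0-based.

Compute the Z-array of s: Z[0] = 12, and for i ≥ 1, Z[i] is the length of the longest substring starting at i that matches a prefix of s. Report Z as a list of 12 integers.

[12, 1, 0, 9, 1, 0, 6, 1, 0, 3, 1, 0]

Z[0]=12
i=1: fresh scan; Z[1]=1 extend→box=[1,2)
i=2: fresh scan; Z[2]=0
i=3: fresh scan; Z[3]=9 extend→box=[3,12)
i=4: min(r-i=8, Z[1]=1)=1; Z[4]=1
i=5: min(r-i=7, Z[2]=0)=0; Z[5]=0
i=6: min(r-i=6, Z[3]=9)=6; Z[6]=6
i=7: min(r-i=5, Z[4]=1)=1; Z[7]=1
i=8: min(r-i=4, Z[5]=0)=0; Z[8]=0
i=9: min(r-i=3, Z[6]=6)=3; Z[9]=3
i=10: min(r-i=2, Z[7]=1)=1; Z[10]=1
i=11: min(r-i=1, Z[8]=0)=0; Z[11]=0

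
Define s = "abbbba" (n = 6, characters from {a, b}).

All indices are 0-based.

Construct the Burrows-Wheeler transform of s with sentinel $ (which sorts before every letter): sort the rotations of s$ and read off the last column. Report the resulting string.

rank  rotation last
    0  $abbbba  a
    1  a$abbbb  b
    2  abbbba$  $
    3  ba$abbb  b
    4  bba$abb  b
    5  bbba$ab  b
    6  bbbba$a  a

ab$bbba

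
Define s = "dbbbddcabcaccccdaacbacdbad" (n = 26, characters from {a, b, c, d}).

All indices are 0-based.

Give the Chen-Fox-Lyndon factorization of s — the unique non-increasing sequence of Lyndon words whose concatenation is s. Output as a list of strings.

emit factor 1: 'd' (i=0, period=1)
emit factor 2: 'bbbddc' (i=1, period=6)
emit factor 3: 'abcaccccd' (i=7, period=9)
emit factor 4: 'aacbacdbad' (i=16, period=10)

["d", "bbbddc", "abcaccccd", "aacbacdbad"]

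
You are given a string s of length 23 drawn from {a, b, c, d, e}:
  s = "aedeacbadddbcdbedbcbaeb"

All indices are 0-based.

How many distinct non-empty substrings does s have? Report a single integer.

248

rank→(start, suffix):
  0 → (4, 'acbadddbcdbedbcbaeb')
  1 → (7, 'adddbcdbedbcbaeb')
  2 → (20, 'aeb')
  3 → (0, 'aedeacbadddbcdbedbcbaeb')
  4 → (22, 'b')
  5 → (6, 'badddbcdbedbcbaeb')
  6 → (19, 'baeb')
  7 → (17, 'bcbaeb')
  8 → (11, 'bcdbedbcbaeb')
  9 → (14, 'bedbcbaeb')
  10 → (5, 'cbadddbcdbedbcbaeb')
  11 → (18, 'cbaeb')
  12 → (12, 'cdbedbcbaeb')
  13 → (16, 'dbcbaeb')
  14 → (10, 'dbcdbedbcbaeb')
  15 → (13, 'dbedbcbaeb')
  16 → (9, 'ddbcdbedbcbaeb')
  17 → (8, 'dddbcdbedbcbaeb')
  18 → (2, 'deacbadddbcdbedbcbaeb')
  19 → (3, 'eacbadddbcdbedbcbaeb')
  20 → (21, 'eb')
  21 → (15, 'edbcbaeb')
  22 → (1, 'edeacbadddbcdbedbcbaeb')

SA = [4, 7, 20, 0, 22, 6, 19, 17, 11, 14, 5, 18, 12, 16, 10, 13, 9, 8, 2, 3, 21, 15, 1]
[i] adj suffixes → lcp
  [1] 4/7 → 1 ('a')
  [2] 7/20 → 1 ('a')
  [3] 20/0 → 2 ('ae')
  [4] 0/22 → 0 ('')
  [5] 22/6 → 1 ('b')
  [6] 6/19 → 2 ('ba')
  [7] 19/17 → 1 ('b')
  [8] 17/11 → 2 ('bc')
  [9] 11/14 → 1 ('b')
  [10] 14/5 → 0 ('')
  [11] 5/18 → 3 ('cba')
  [12] 18/12 → 1 ('c')
  [13] 12/16 → 0 ('')
  [14] 16/10 → 3 ('dbc')
  [15] 10/13 → 2 ('db')
  [16] 13/9 → 1 ('d')
  [17] 9/8 → 2 ('dd')
  [18] 8/2 → 1 ('d')
  [19] 2/3 → 0 ('')
  [20] 3/21 → 1 ('e')
  [21] 21/15 → 1 ('e')
  [22] 15/1 → 2 ('ed')

n(n+1)/2 = 23·24/2 = 276
Σ LCP = 0 + 1 + 1 + 2 + 0 + 1 + 2 + 1 + 2 + 1 + 0 + 3 + 1 + 0 + 3 + 2 + 1 + 2 + 1 + 0 + 1 + 1 + 2 = 28
distinct = 276 − 28 = 248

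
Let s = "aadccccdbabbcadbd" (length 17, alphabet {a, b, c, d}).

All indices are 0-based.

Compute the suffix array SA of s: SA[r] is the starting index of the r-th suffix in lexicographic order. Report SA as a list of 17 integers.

[0, 9, 13, 1, 8, 10, 11, 15, 12, 3, 4, 5, 6, 16, 7, 14, 2]

rank | idx | suffix
   0 |   0 | aadccccdbabbcadbd
   1 |   9 | abbcadbd
   2 |  13 | adbd
   3 |   1 | adccccdbabbcadbd
   4 |   8 | babbcadbd
   5 |  10 | bbcadbd
   6 |  11 | bcadbd
   7 |  15 | bd
   8 |  12 | cadbd
   9 |   3 | ccccdbabbcadbd
  10 |   4 | cccdbabbcadbd
  11 |   5 | ccdbabbcadbd
  12 |   6 | cdbabbcadbd
  13 |  16 | d
  14 |   7 | dbabbcadbd
  15 |  14 | dbd
  16 |   2 | dccccdbabbcadbd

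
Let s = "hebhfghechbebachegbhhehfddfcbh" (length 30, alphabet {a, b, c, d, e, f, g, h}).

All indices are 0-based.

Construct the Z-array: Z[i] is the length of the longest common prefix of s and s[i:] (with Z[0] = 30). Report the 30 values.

Z[0]=30
i=1: fresh scan; Z[1]=0
i=2: fresh scan; Z[2]=0
i=3: fresh scan; Z[3]=1 grow→box=[3,4)
i=4: fresh scan; Z[4]=0
i=5: fresh scan; Z[5]=0
i=6: fresh scan; Z[6]=2 grow→box=[6,8)
i=7: min(r-i=1, Z[1]=0)=0; Z[7]=0
i=8: fresh scan; Z[8]=0
i=9: fresh scan; Z[9]=1 grow→box=[9,10)
i=10: fresh scan; Z[10]=0
i=11: fresh scan; Z[11]=0
i=12: fresh scan; Z[12]=0
i=13: fresh scan; Z[13]=0
i=14: fresh scan; Z[14]=0
i=15: fresh scan; Z[15]=2 grow→box=[15,17)
i=16: min(r-i=1, Z[1]=0)=0; Z[16]=0
i=17: fresh scan; Z[17]=0
i=18: fresh scan; Z[18]=0
i=19: fresh scan; Z[19]=1 grow→box=[19,20)
i=20: fresh scan; Z[20]=2 grow→box=[20,22)
i=21: min(r-i=1, Z[1]=0)=0; Z[21]=0
i=22: fresh scan; Z[22]=1 grow→box=[22,23)
i=23: fresh scan; Z[23]=0
i=24: fresh scan; Z[24]=0
i=25: fresh scan; Z[25]=0
i=26: fresh scan; Z[26]=0
i=27: fresh scan; Z[27]=0
i=28: fresh scan; Z[28]=0
i=29: fresh scan; Z[29]=1 grow→box=[29,30)

[30, 0, 0, 1, 0, 0, 2, 0, 0, 1, 0, 0, 0, 0, 0, 2, 0, 0, 0, 1, 2, 0, 1, 0, 0, 0, 0, 0, 0, 1]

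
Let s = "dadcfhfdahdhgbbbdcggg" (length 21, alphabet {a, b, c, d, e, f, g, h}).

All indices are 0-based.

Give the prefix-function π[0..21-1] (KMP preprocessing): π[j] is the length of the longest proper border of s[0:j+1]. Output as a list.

[0, 0, 1, 0, 0, 0, 0, 1, 2, 0, 1, 0, 0, 0, 0, 0, 1, 0, 0, 0, 0]

π[0] = 0
j=1 s[j]='a': π[1]=0 (border '')
j=2 s[j]='d': π[2]=1 (border 'd')
j=3 s[j]='c': k: 1→0; π[3]=0 (border '')
j=4 s[j]='f': π[4]=0 (border '')
j=5 s[j]='h': π[5]=0 (border '')
j=6 s[j]='f': π[6]=0 (border '')
j=7 s[j]='d': π[7]=1 (border 'd')
j=8 s[j]='a': π[8]=2 (border 'da')
j=9 s[j]='h': k: 2→0; π[9]=0 (border '')
j=10 s[j]='d': π[10]=1 (border 'd')
j=11 s[j]='h': k: 1→0; π[11]=0 (border '')
j=12 s[j]='g': π[12]=0 (border '')
j=13 s[j]='b': π[13]=0 (border '')
j=14 s[j]='b': π[14]=0 (border '')
j=15 s[j]='b': π[15]=0 (border '')
j=16 s[j]='d': π[16]=1 (border 'd')
j=17 s[j]='c': k: 1→0; π[17]=0 (border '')
j=18 s[j]='g': π[18]=0 (border '')
j=19 s[j]='g': π[19]=0 (border '')
j=20 s[j]='g': π[20]=0 (border '')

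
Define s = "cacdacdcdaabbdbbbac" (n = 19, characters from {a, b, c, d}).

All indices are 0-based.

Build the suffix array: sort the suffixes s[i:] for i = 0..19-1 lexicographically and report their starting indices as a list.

sorted suffixes:
  #0 SA[0]=9  'aabbdbbbac'
  #1 SA[1]=10  'abbdbbbac'
  #2 SA[2]=17  'ac'
  #3 SA[3]=1  'acdacdcdaabbdbbbac'
  #4 SA[4]=4  'acdcdaabbdbbbac'
  #5 SA[5]=16  'bac'
  #6 SA[6]=15  'bbac'
  #7 SA[7]=14  'bbbac'
  #8 SA[8]=11  'bbdbbbac'
  #9 SA[9]=12  'bdbbbac'
  #10 SA[10]=18  'c'
  #11 SA[11]=0  'cacdacdcdaabbdbbbac'
  #12 SA[12]=7  'cdaabbdbbbac'
  #13 SA[13]=2  'cdacdcdaabbdbbbac'
  #14 SA[14]=5  'cdcdaabbdbbbac'
  #15 SA[15]=8  'daabbdbbbac'
  #16 SA[16]=3  'dacdcdaabbdbbbac'
  #17 SA[17]=13  'dbbbac'
  #18 SA[18]=6  'dcdaabbdbbbac'

[9, 10, 17, 1, 4, 16, 15, 14, 11, 12, 18, 0, 7, 2, 5, 8, 3, 13, 6]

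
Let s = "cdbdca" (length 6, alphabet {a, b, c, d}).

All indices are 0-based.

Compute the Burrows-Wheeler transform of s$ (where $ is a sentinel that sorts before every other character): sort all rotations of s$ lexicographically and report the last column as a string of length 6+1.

acdd$cb

rank  rotation last
    0  $cdbdca  a
    1  a$cdbdc  c
    2  bdca$cd  d
    3  ca$cdbd  d
    4  cdbdca$  $
    5  dbdca$c  c
    6  dca$cdb  b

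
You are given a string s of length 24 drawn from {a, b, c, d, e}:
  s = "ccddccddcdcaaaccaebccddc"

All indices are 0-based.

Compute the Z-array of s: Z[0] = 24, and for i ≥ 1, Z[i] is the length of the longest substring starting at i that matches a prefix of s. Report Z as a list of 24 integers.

[24, 1, 0, 0, 5, 1, 0, 0, 1, 0, 1, 0, 0, 0, 2, 1, 0, 0, 0, 5, 1, 0, 0, 1]

Z[0]=24
i=1: i≥r, start 0; Z[1]=1 scan→box=[1,2)
i=2: i≥r, start 0; Z[2]=0
i=3: i≥r, start 0; Z[3]=0
i=4: i≥r, start 0; Z[4]=5 scan→box=[4,9)
i=5: min(r-i=4, Z[1]=1)=1; Z[5]=1
i=6: min(r-i=3, Z[2]=0)=0; Z[6]=0
i=7: min(r-i=2, Z[3]=0)=0; Z[7]=0
i=8: min(r-i=1, Z[4]=5)=1; Z[8]=1
i=9: i≥r, start 0; Z[9]=0
i=10: i≥r, start 0; Z[10]=1 scan→box=[10,11)
i=11: i≥r, start 0; Z[11]=0
i=12: i≥r, start 0; Z[12]=0
i=13: i≥r, start 0; Z[13]=0
i=14: i≥r, start 0; Z[14]=2 scan→box=[14,16)
i=15: min(r-i=1, Z[1]=1)=1; Z[15]=1
i=16: i≥r, start 0; Z[16]=0
i=17: i≥r, start 0; Z[17]=0
i=18: i≥r, start 0; Z[18]=0
i=19: i≥r, start 0; Z[19]=5 scan→box=[19,24)
i=20: min(r-i=4, Z[1]=1)=1; Z[20]=1
i=21: min(r-i=3, Z[2]=0)=0; Z[21]=0
i=22: min(r-i=2, Z[3]=0)=0; Z[22]=0
i=23: min(r-i=1, Z[4]=5)=1; Z[23]=1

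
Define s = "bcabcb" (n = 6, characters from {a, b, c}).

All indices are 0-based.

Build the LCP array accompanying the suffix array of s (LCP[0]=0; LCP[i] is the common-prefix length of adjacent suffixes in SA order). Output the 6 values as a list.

rank | idx | suffix
   0 |   2 | abcb
   1 |   5 | b
   2 |   0 | bcabcb
   3 |   3 | bcb
   4 |   1 | cabcb
   5 |   4 | cb

SA = [2, 5, 0, 3, 1, 4]
[i] adj suffixes → lcp
  [1] 2/5 → 0 ('')
  [2] 5/0 → 1 ('b')
  [3] 0/3 → 2 ('bc')
  [4] 3/1 → 0 ('')
  [5] 1/4 → 1 ('c')

[0, 0, 1, 2, 0, 1]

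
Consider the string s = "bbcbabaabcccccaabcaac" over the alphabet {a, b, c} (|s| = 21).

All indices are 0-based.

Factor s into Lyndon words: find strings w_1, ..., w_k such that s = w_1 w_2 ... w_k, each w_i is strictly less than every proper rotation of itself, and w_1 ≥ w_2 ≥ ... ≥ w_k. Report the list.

emit factor 1: 'bbc' (i=0, period=3)
emit factor 2: 'b' (i=3, period=1)
emit factor 3: 'ab' (i=4, period=2)
emit factor 4: 'aabccccc' (i=6, period=8)
emit factor 5: 'aabcaac' (i=14, period=7)

["bbc", "b", "ab", "aabccccc", "aabcaac"]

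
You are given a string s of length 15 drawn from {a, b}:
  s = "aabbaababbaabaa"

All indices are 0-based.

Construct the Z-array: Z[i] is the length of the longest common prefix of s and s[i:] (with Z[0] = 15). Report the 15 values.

Z[0]=15
i=1: i≥r, start 0; Z[1]=1 scan→box=[1,2)
i=2: i≥r, start 0; Z[2]=0
i=3: i≥r, start 0; Z[3]=0
i=4: i≥r, start 0; Z[4]=3 scan→box=[4,7)
i=5: min(r-i=2, Z[1]=1)=1; Z[5]=1
i=6: min(r-i=1, Z[2]=0)=0; Z[6]=0
i=7: i≥r, start 0; Z[7]=1 scan→box=[7,8)
i=8: i≥r, start 0; Z[8]=0
i=9: i≥r, start 0; Z[9]=0
i=10: i≥r, start 0; Z[10]=3 scan→box=[10,13)
i=11: min(r-i=2, Z[1]=1)=1; Z[11]=1
i=12: min(r-i=1, Z[2]=0)=0; Z[12]=0
i=13: i≥r, start 0; Z[13]=2 scan→box=[13,15)
i=14: min(r-i=1, Z[1]=1)=1; Z[14]=1

[15, 1, 0, 0, 3, 1, 0, 1, 0, 0, 3, 1, 0, 2, 1]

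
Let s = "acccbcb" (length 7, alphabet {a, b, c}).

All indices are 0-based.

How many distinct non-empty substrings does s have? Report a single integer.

22

sorted suffixes:
  #0 SA[0]=0  'acccbcb'
  #1 SA[1]=6  'b'
  #2 SA[2]=4  'bcb'
  #3 SA[3]=5  'cb'
  #4 SA[4]=3  'cbcb'
  #5 SA[5]=2  'ccbcb'
  #6 SA[6]=1  'cccbcb'

SA = [0, 6, 4, 5, 3, 2, 1]
rank  pair      lcp
   1  s[0:],s[6:]  0  ''
   2  s[6:],s[4:]  1  'b'
   3  s[4:],s[5:]  0  ''
   4  s[5:],s[3:]  2  'cb'
   5  s[3:],s[2:]  1  'c'
   6  s[2:],s[1:]  2  'cc'

n(n+1)/2 = 7·8/2 = 28
Σ LCP = 0 + 0 + 1 + 0 + 2 + 1 + 2 = 6
distinct = 28 − 6 = 22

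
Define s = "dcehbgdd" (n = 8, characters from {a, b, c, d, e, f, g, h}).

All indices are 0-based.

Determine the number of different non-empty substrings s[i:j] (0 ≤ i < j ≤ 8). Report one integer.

34

sorted suffixes:
  #0 SA[0]=4  'bgdd'
  #1 SA[1]=1  'cehbgdd'
  #2 SA[2]=7  'd'
  #3 SA[3]=0  'dcehbgdd'
  #4 SA[4]=6  'dd'
  #5 SA[5]=2  'ehbgdd'
  #6 SA[6]=5  'gdd'
  #7 SA[7]=3  'hbgdd'

SA = [4, 1, 7, 0, 6, 2, 5, 3]
rank  pair      lcp
   1  s[4:],s[1:]  0  ''
   2  s[1:],s[7:]  0  ''
   3  s[7:],s[0:]  1  'd'
   4  s[0:],s[6:]  1  'd'
   5  s[6:],s[2:]  0  ''
   6  s[2:],s[5:]  0  ''
   7  s[5:],s[3:]  0  ''

n(n+1)/2 = 8·9/2 = 36
Σ LCP = 0 + 0 + 0 + 1 + 1 + 0 + 0 + 0 = 2
distinct = 36 − 2 = 34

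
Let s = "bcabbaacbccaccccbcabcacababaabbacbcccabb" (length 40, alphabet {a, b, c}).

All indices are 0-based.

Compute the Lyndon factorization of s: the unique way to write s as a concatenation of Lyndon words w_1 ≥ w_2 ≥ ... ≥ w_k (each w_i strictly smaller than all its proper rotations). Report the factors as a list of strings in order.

["bc", "abb", "aacbccaccccbcabcacabab", "aabbacbcccabb"]

emit factor 1: 'bc' (i=0, period=2)
emit factor 2: 'abb' (i=2, period=3)
emit factor 3: 'aacbccaccccbcabcacabab' (i=5, period=22)
emit factor 4: 'aabbacbcccabb' (i=27, period=13)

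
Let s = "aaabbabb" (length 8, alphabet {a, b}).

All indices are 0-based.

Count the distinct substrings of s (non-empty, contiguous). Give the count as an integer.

26

rank→(start, suffix):
  0 → (0, 'aaabbabb')
  1 → (1, 'aabbabb')
  2 → (5, 'abb')
  3 → (2, 'abbabb')
  4 → (7, 'b')
  5 → (4, 'babb')
  6 → (6, 'bb')
  7 → (3, 'bbabb')

SA = [0, 1, 5, 2, 7, 4, 6, 3]
[i] adj suffixes → lcp
  [1] 0/1 → 2 ('aa')
  [2] 1/5 → 1 ('a')
  [3] 5/2 → 3 ('abb')
  [4] 2/7 → 0 ('')
  [5] 7/4 → 1 ('b')
  [6] 4/6 → 1 ('b')
  [7] 6/3 → 2 ('bb')

n(n+1)/2 = 8·9/2 = 36
Σ LCP = 0 + 2 + 1 + 3 + 0 + 1 + 1 + 2 = 10
distinct = 36 − 10 = 26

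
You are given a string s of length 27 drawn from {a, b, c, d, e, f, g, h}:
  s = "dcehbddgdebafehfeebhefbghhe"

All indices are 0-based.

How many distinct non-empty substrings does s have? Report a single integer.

355

sorted suffixes:
  #0 SA[0]=11  'afehfeebhefbghhe'
  #1 SA[1]=10  'bafehfeebhefbghhe'
  #2 SA[2]=4  'bddgdebafehfeebhefbghhe'
  #3 SA[3]=22  'bghhe'
  #4 SA[4]=18  'bhefbghhe'
  #5 SA[5]=1  'cehbddgdebafehfeebhefbghhe'
  #6 SA[6]=0  'dcehbddgdebafehfeebhefbghhe'
  #7 SA[7]=5  'ddgdebafehfeebhefbghhe'
  #8 SA[8]=8  'debafehfeebhefbghhe'
  #9 SA[9]=6  'dgdebafehfeebhefbghhe'
  #10 SA[10]=26  'e'
  #11 SA[11]=9  'ebafehfeebhefbghhe'
  #12 SA[12]=17  'ebhefbghhe'
  #13 SA[13]=16  'eebhefbghhe'
  #14 SA[14]=20  'efbghhe'
  #15 SA[15]=2  'ehbddgdebafehfeebhefbghhe'
  #16 SA[16]=13  'ehfeebhefbghhe'
  #17 SA[17]=21  'fbghhe'
  #18 SA[18]=15  'feebhefbghhe'
  #19 SA[19]=12  'fehfeebhefbghhe'
  #20 SA[20]=7  'gdebafehfeebhefbghhe'
  #21 SA[21]=23  'ghhe'
  #22 SA[22]=3  'hbddgdebafehfeebhefbghhe'
  #23 SA[23]=25  'he'
  #24 SA[24]=19  'hefbghhe'
  #25 SA[25]=14  'hfeebhefbghhe'
  #26 SA[26]=24  'hhe'

SA = [11, 10, 4, 22, 18, 1, 0, 5, 8, 6, 26, 9, 17, 16, 20, 2, 13, 21, 15, 12, 7, 23, 3, 25, 19, 14, 24]
rank  pair      lcp
   1  s[11:],s[10:]  0  ''
   2  s[10:],s[4:]  1  'b'
   3  s[4:],s[22:]  1  'b'
   4  s[22:],s[18:]  1  'b'
   5  s[18:],s[1:]  0  ''
   6  s[1:],s[0:]  0  ''
   7  s[0:],s[5:]  1  'd'
   8  s[5:],s[8:]  1  'd'
   9  s[8:],s[6:]  1  'd'
  10  s[6:],s[26:]  0  ''
  11  s[26:],s[9:]  1  'e'
  12  s[9:],s[17:]  2  'eb'
  13  s[17:],s[16:]  1  'e'
  14  s[16:],s[20:]  1  'e'
  15  s[20:],s[2:]  1  'e'
  16  s[2:],s[13:]  2  'eh'
  17  s[13:],s[21:]  0  ''
  18  s[21:],s[15:]  1  'f'
  19  s[15:],s[12:]  2  'fe'
  20  s[12:],s[7:]  0  ''
  21  s[7:],s[23:]  1  'g'
  22  s[23:],s[3:]  0  ''
  23  s[3:],s[25:]  1  'h'
  24  s[25:],s[19:]  2  'he'
  25  s[19:],s[14:]  1  'h'
  26  s[14:],s[24:]  1  'h'

n(n+1)/2 = 27·28/2 = 378
Σ LCP = 0 + 0 + 1 + 1 + 1 + 0 + 0 + 1 + 1 + 1 + 0 + 1 + 2 + 1 + 1 + 1 + 2 + 0 + 1 + 2 + 0 + 1 + 0 + 1 + 2 + 1 + 1 = 23
distinct = 378 − 23 = 355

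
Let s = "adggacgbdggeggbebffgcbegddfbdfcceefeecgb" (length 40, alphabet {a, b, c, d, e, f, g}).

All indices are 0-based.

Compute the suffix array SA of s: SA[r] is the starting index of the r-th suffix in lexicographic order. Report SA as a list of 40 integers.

rank | idx | suffix
   0 |   4 | acgbdggeggbebffgcbegddfbdfcceefeecgb
   1 |   0 | adggacgbdggeggbebffgcbegddfbdfcceefeecgb
   2 |  39 | b
   3 |  27 | bdfcceefeecgb
   4 |   7 | bdggeggbebffgcbegddfbdfcceefeecgb
   5 |  14 | bebffgcbegddfbdfcceefeecgb
   6 |  21 | begddfbdfcceefeecgb
   7 |  16 | bffgcbegddfbdfcceefeecgb
   8 |  20 | cbegddfbdfcceefeecgb
   9 |  30 | cceefeecgb
  10 |  31 | ceefeecgb
  11 |  37 | cgb
  12 |   5 | cgbdggeggbebffgcbegddfbdfcceefeecgb
  13 |  24 | ddfbdfcceefeecgb
  14 |  25 | dfbdfcceefeecgb
  15 |  28 | dfcceefeecgb
  16 |   1 | dggacgbdggeggbebffgcbegddfbdfcceefeecgb
  17 |   8 | dggeggbebffgcbegddfbdfcceefeecgb
  18 |  15 | ebffgcbegddfbdfcceefeecgb
  19 |  36 | ecgb
  20 |  35 | eecgb
  21 |  32 | eefeecgb
  22 |  33 | efeecgb
  23 |  22 | egddfbdfcceefeecgb
  24 |  11 | eggbebffgcbegddfbdfcceefeecgb
  25 |  26 | fbdfcceefeecgb
  26 |  29 | fcceefeecgb
  27 |  34 | feecgb
  28 |  17 | ffgcbegddfbdfcceefeecgb
  29 |  18 | fgcbegddfbdfcceefeecgb
  30 |   3 | gacgbdggeggbebffgcbegddfbdfcceefeecgb
  31 |  38 | gb
  32 |   6 | gbdggeggbebffgcbegddfbdfcceefeecgb
  33 |  13 | gbebffgcbegddfbdfcceefeecgb
  34 |  19 | gcbegddfbdfcceefeecgb
  35 |  23 | gddfbdfcceefeecgb
  36 |  10 | geggbebffgcbegddfbdfcceefeecgb
  37 |   2 | ggacgbdggeggbebffgcbegddfbdfcceefeecgb
  38 |  12 | ggbebffgcbegddfbdfcceefeecgb
  39 |   9 | ggeggbebffgcbegddfbdfcceefeecgb

[4, 0, 39, 27, 7, 14, 21, 16, 20, 30, 31, 37, 5, 24, 25, 28, 1, 8, 15, 36, 35, 32, 33, 22, 11, 26, 29, 34, 17, 18, 3, 38, 6, 13, 19, 23, 10, 2, 12, 9]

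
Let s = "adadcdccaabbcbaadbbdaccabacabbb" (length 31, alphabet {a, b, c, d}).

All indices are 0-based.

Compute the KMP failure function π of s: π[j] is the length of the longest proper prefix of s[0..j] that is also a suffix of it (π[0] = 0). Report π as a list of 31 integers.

[0, 0, 1, 2, 0, 0, 0, 0, 1, 1, 0, 0, 0, 0, 1, 1, 2, 0, 0, 0, 1, 0, 0, 1, 0, 1, 0, 1, 0, 0, 0]

π[0] = 0
j=1 s[j]='d': π[1]=0 (border '')
j=2 s[j]='a': π[2]=1 (border 'a')
j=3 s[j]='d': π[3]=2 (border 'ad')
j=4 s[j]='c': k: 2→0; π[4]=0 (border '')
j=5 s[j]='d': π[5]=0 (border '')
j=6 s[j]='c': π[6]=0 (border '')
j=7 s[j]='c': π[7]=0 (border '')
j=8 s[j]='a': π[8]=1 (border 'a')
j=9 s[j]='a': k: 1→0; π[9]=1 (border 'a')
j=10 s[j]='b': k: 1→0; π[10]=0 (border '')
j=11 s[j]='b': π[11]=0 (border '')
j=12 s[j]='c': π[12]=0 (border '')
j=13 s[j]='b': π[13]=0 (border '')
j=14 s[j]='a': π[14]=1 (border 'a')
j=15 s[j]='a': k: 1→0; π[15]=1 (border 'a')
j=16 s[j]='d': π[16]=2 (border 'ad')
j=17 s[j]='b': k: 2→0; π[17]=0 (border '')
j=18 s[j]='b': π[18]=0 (border '')
j=19 s[j]='d': π[19]=0 (border '')
j=20 s[j]='a': π[20]=1 (border 'a')
j=21 s[j]='c': k: 1→0; π[21]=0 (border '')
j=22 s[j]='c': π[22]=0 (border '')
j=23 s[j]='a': π[23]=1 (border 'a')
j=24 s[j]='b': k: 1→0; π[24]=0 (border '')
j=25 s[j]='a': π[25]=1 (border 'a')
j=26 s[j]='c': k: 1→0; π[26]=0 (border '')
j=27 s[j]='a': π[27]=1 (border 'a')
j=28 s[j]='b': k: 1→0; π[28]=0 (border '')
j=29 s[j]='b': π[29]=0 (border '')
j=30 s[j]='b': π[30]=0 (border '')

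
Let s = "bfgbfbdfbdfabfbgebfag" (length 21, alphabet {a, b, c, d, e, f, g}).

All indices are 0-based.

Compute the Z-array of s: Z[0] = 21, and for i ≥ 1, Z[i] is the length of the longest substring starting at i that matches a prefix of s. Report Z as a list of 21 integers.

[21, 0, 0, 2, 0, 1, 0, 0, 1, 0, 0, 0, 2, 0, 1, 0, 0, 2, 0, 0, 0]

Z[0]=21
i=1: i≥r, start 0; Z[1]=0
i=2: i≥r, start 0; Z[2]=0
i=3: i≥r, start 0; Z[3]=2 scan→box=[3,5)
i=4: min(r-i=1, Z[1]=0)=0; Z[4]=0
i=5: i≥r, start 0; Z[5]=1 scan→box=[5,6)
i=6: i≥r, start 0; Z[6]=0
i=7: i≥r, start 0; Z[7]=0
i=8: i≥r, start 0; Z[8]=1 scan→box=[8,9)
i=9: i≥r, start 0; Z[9]=0
i=10: i≥r, start 0; Z[10]=0
i=11: i≥r, start 0; Z[11]=0
i=12: i≥r, start 0; Z[12]=2 scan→box=[12,14)
i=13: min(r-i=1, Z[1]=0)=0; Z[13]=0
i=14: i≥r, start 0; Z[14]=1 scan→box=[14,15)
i=15: i≥r, start 0; Z[15]=0
i=16: i≥r, start 0; Z[16]=0
i=17: i≥r, start 0; Z[17]=2 scan→box=[17,19)
i=18: min(r-i=1, Z[1]=0)=0; Z[18]=0
i=19: i≥r, start 0; Z[19]=0
i=20: i≥r, start 0; Z[20]=0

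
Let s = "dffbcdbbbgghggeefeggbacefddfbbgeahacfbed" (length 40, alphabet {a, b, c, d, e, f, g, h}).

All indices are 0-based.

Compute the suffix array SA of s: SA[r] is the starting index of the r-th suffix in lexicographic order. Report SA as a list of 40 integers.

[21, 34, 32, 20, 6, 28, 7, 3, 37, 29, 8, 4, 22, 35, 39, 5, 25, 26, 0, 31, 38, 14, 23, 15, 17, 27, 2, 36, 24, 16, 1, 19, 30, 13, 18, 12, 9, 10, 33, 11]

rank | idx | suffix
   0 |  21 | acefddfbbgeahacfbed
   1 |  34 | acfbed
   2 |  32 | ahacfbed
   3 |  20 | bacefddfbbgeahacfbed
   4 |   6 | bbbgghggeefeggbacefddfbbgeahacfbed
   5 |  28 | bbgeahacfbed
   6 |   7 | bbgghggeefeggbacefddfbbgeahacfbed
   7 |   3 | bcdbbbgghggeefeggbacefddfbbgeahacfbed
   8 |  37 | bed
   9 |  29 | bgeahacfbed
  10 |   8 | bgghggeefeggbacefddfbbgeahacfbed
  11 |   4 | cdbbbgghggeefeggbacefddfbbgeahacfbed
  12 |  22 | cefddfbbgeahacfbed
  13 |  35 | cfbed
  14 |  39 | d
  15 |   5 | dbbbgghggeefeggbacefddfbbgeahacfbed
  16 |  25 | ddfbbgeahacfbed
  17 |  26 | dfbbgeahacfbed
  18 |   0 | dffbcdbbbgghggeefeggbacefddfbbgeahacfbed
  19 |  31 | eahacfbed
  20 |  38 | ed
  21 |  14 | eefeggbacefddfbbgeahacfbed
  22 |  23 | efddfbbgeahacfbed
  23 |  15 | efeggbacefddfbbgeahacfbed
  24 |  17 | eggbacefddfbbgeahacfbed
  25 |  27 | fbbgeahacfbed
  26 |   2 | fbcdbbbgghggeefeggbacefddfbbgeahacfbed
  27 |  36 | fbed
  28 |  24 | fddfbbgeahacfbed
  29 |  16 | feggbacefddfbbgeahacfbed
  30 |   1 | ffbcdbbbgghggeefeggbacefddfbbgeahacfbed
  31 |  19 | gbacefddfbbgeahacfbed
  32 |  30 | geahacfbed
  33 |  13 | geefeggbacefddfbbgeahacfbed
  34 |  18 | ggbacefddfbbgeahacfbed
  35 |  12 | ggeefeggbacefddfbbgeahacfbed
  36 |   9 | gghggeefeggbacefddfbbgeahacfbed
  37 |  10 | ghggeefeggbacefddfbbgeahacfbed
  38 |  33 | hacfbed
  39 |  11 | hggeefeggbacefddfbbgeahacfbed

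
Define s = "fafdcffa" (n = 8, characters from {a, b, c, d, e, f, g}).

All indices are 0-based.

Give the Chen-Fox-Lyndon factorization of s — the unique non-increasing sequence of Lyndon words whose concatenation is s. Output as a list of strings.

emit factor 1: 'f' (i=0, period=1)
emit factor 2: 'afdcff' (i=1, period=6)
emit factor 3: 'a' (i=7, period=1)

["f", "afdcff", "a"]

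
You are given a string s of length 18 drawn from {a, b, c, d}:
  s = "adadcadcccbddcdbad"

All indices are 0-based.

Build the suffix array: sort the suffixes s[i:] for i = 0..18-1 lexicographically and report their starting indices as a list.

[16, 0, 2, 5, 15, 10, 4, 9, 8, 7, 13, 17, 1, 14, 3, 6, 12, 11]

rank | idx | suffix
   0 |  16 | ad
   1 |   0 | adadcadcccbddcdbad
   2 |   2 | adcadcccbddcdbad
   3 |   5 | adcccbddcdbad
   4 |  15 | bad
   5 |  10 | bddcdbad
   6 |   4 | cadcccbddcdbad
   7 |   9 | cbddcdbad
   8 |   8 | ccbddcdbad
   9 |   7 | cccbddcdbad
  10 |  13 | cdbad
  11 |  17 | d
  12 |   1 | dadcadcccbddcdbad
  13 |  14 | dbad
  14 |   3 | dcadcccbddcdbad
  15 |   6 | dcccbddcdbad
  16 |  12 | dcdbad
  17 |  11 | ddcdbad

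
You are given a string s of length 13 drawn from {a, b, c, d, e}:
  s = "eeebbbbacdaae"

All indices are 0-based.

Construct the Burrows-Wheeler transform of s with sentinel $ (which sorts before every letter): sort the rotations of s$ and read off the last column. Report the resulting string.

edbabbbeacaee$

rank  rotation        last
    0  $eeebbbbacdaae  e
    1  aae$eeebbbbacd  d
    2  acdaae$eeebbbb  b
    3  ae$eeebbbbacda  a
    4  bacdaae$eeebbb  b
    5  bbacdaae$eeebb  b
    6  bbbacdaae$eeeb  b
    7  bbbbacdaae$eee  e
    8  cdaae$eeebbbba  a
    9  daae$eeebbbbac  c
   10  e$eeebbbbacdaa  a
   11  ebbbbacdaae$ee  e
   12  eebbbbacdaae$e  e
   13  eeebbbbacdaae$  $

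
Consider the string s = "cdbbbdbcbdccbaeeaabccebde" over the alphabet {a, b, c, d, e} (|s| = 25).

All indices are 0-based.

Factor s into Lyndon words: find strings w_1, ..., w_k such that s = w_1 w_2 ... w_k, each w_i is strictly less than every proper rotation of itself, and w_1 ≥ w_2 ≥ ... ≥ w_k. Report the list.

emit factor 1: 'cd' (i=0, period=2)
emit factor 2: 'bbbdbcbdcc' (i=2, period=10)
emit factor 3: 'b' (i=12, period=1)
emit factor 4: 'aee' (i=13, period=3)
emit factor 5: 'aabccebde' (i=16, period=9)

["cd", "bbbdbcbdcc", "b", "aee", "aabccebde"]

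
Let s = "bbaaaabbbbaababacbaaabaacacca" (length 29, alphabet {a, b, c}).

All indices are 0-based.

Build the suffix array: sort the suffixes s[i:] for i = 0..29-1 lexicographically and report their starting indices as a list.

[28, 2, 18, 3, 19, 10, 4, 22, 20, 11, 13, 5, 23, 15, 25, 1, 17, 9, 21, 12, 14, 0, 8, 7, 6, 27, 24, 16, 26]

rank | idx | suffix
   0 |  28 | a
   1 |   2 | aaaabbbbaababacbaaabaacacca
   2 |  18 | aaabaacacca
   3 |   3 | aaabbbbaababacbaaabaacacca
   4 |  19 | aabaacacca
   5 |  10 | aababacbaaabaacacca
   6 |   4 | aabbbbaababacbaaabaacacca
   7 |  22 | aacacca
   8 |  20 | abaacacca
   9 |  11 | ababacbaaabaacacca
  10 |  13 | abacbaaabaacacca
  11 |   5 | abbbbaababacbaaabaacacca
  12 |  23 | acacca
  13 |  15 | acbaaabaacacca
  14 |  25 | acca
  15 |   1 | baaaabbbbaababacbaaabaacacca
  16 |  17 | baaabaacacca
  17 |   9 | baababacbaaabaacacca
  18 |  21 | baacacca
  19 |  12 | babacbaaabaacacca
  20 |  14 | bacbaaabaacacca
  21 |   0 | bbaaaabbbbaababacbaaabaacacca
  22 |   8 | bbaababacbaaabaacacca
  23 |   7 | bbbaababacbaaabaacacca
  24 |   6 | bbbbaababacbaaabaacacca
  25 |  27 | ca
  26 |  24 | cacca
  27 |  16 | cbaaabaacacca
  28 |  26 | cca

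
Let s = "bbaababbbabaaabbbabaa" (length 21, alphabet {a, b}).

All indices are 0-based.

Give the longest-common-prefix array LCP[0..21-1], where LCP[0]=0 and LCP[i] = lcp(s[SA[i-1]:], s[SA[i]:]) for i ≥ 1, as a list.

rank→(start, suffix):
  0 → (20, 'a')
  1 → (19, 'aa')
  2 → (11, 'aaabbbabaa')
  3 → (2, 'aababbbabaaabbbabaa')
  4 → (12, 'aabbbabaa')
  5 → (17, 'abaa')
  6 → (9, 'abaaabbbabaa')
  7 → (3, 'ababbbabaaabbbabaa')
  8 → (13, 'abbbabaa')
  9 → (5, 'abbbabaaabbbabaa')
  10 → (18, 'baa')
  11 → (10, 'baaabbbabaa')
  12 → (1, 'baababbbabaaabbbabaa')
  13 → (16, 'babaa')
  14 → (8, 'babaaabbbabaa')
  15 → (4, 'babbbabaaabbbabaa')
  16 → (0, 'bbaababbbabaaabbbabaa')
  17 → (15, 'bbabaa')
  18 → (7, 'bbabaaabbbabaa')
  19 → (14, 'bbbabaa')
  20 → (6, 'bbbabaaabbbabaa')

SA = [20, 19, 11, 2, 12, 17, 9, 3, 13, 5, 18, 10, 1, 16, 8, 4, 0, 15, 7, 14, 6]
i: (SA[i-1],SA[i]) lcp shared
  1: (20,19) 1 'a'
  2: (19,11) 2 'aa'
  3: (11,2) 2 'aa'
  4: (2,12) 3 'aab'
  5: (12,17) 1 'a'
  6: (17,9) 4 'abaa'
  7: (9,3) 3 'aba'
  8: (3,13) 2 'ab'
  9: (13,5) 8 'abbbabaa'
  10: (5,18) 0 ''
  11: (18,10) 3 'baa'
  12: (10,1) 3 'baa'
  13: (1,16) 2 'ba'
  14: (16,8) 5 'babaa'
  15: (8,4) 3 'bab'
  16: (4,0) 1 'b'
  17: (0,15) 3 'bba'
  18: (15,7) 6 'bbabaa'
  19: (7,14) 2 'bb'
  20: (14,6) 7 'bbbabaa'

[0, 1, 2, 2, 3, 1, 4, 3, 2, 8, 0, 3, 3, 2, 5, 3, 1, 3, 6, 2, 7]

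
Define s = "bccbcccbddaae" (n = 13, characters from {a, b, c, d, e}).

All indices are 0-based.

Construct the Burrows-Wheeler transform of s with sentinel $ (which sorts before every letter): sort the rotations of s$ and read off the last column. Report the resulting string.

rank  rotation        last
    0  $bccbcccbddaae  e
    1  aae$bccbcccbdd  d
    2  ae$bccbcccbdda  a
    3  bccbcccbddaae$  $
    4  bcccbddaae$bcc  c
    5  bddaae$bccbccc  c
    6  cbcccbddaae$bc  c
    7  cbddaae$bccbcc  c
    8  ccbcccbddaae$b  b
    9  ccbddaae$bccbc  c
   10  cccbddaae$bccb  b
   11  daae$bccbcccbd  d
   12  ddaae$bccbcccb  b
   13  e$bccbcccbddaa  a

eda$ccccbcbdba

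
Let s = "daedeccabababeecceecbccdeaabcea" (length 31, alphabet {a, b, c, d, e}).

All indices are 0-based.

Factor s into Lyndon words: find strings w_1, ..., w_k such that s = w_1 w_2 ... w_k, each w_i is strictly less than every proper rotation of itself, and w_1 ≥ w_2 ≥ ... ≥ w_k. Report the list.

["d", "aedecc", "abababeecceecbccde", "aabce", "a"]

emit factor 1: 'd' (i=0, period=1)
emit factor 2: 'aedecc' (i=1, period=6)
emit factor 3: 'abababeecceecbccde' (i=7, period=18)
emit factor 4: 'aabce' (i=25, period=5)
emit factor 5: 'a' (i=30, period=1)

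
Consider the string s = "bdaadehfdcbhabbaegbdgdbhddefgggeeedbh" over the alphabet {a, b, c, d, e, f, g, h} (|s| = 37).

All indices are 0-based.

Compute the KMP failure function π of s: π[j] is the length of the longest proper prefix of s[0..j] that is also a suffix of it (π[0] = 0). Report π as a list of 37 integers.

[0, 0, 0, 0, 0, 0, 0, 0, 0, 0, 1, 0, 0, 1, 1, 0, 0, 0, 1, 2, 0, 0, 1, 0, 0, 0, 0, 0, 0, 0, 0, 0, 0, 0, 0, 1, 0]

π[0] = 0
j=1 s[j]='d': π[1]=0 (border '')
j=2 s[j]='a': π[2]=0 (border '')
j=3 s[j]='a': π[3]=0 (border '')
j=4 s[j]='d': π[4]=0 (border '')
j=5 s[j]='e': π[5]=0 (border '')
j=6 s[j]='h': π[6]=0 (border '')
j=7 s[j]='f': π[7]=0 (border '')
j=8 s[j]='d': π[8]=0 (border '')
j=9 s[j]='c': π[9]=0 (border '')
j=10 s[j]='b': π[10]=1 (border 'b')
j=11 s[j]='h': k: 1→0; π[11]=0 (border '')
j=12 s[j]='a': π[12]=0 (border '')
j=13 s[j]='b': π[13]=1 (border 'b')
j=14 s[j]='b': k: 1→0; π[14]=1 (border 'b')
j=15 s[j]='a': k: 1→0; π[15]=0 (border '')
j=16 s[j]='e': π[16]=0 (border '')
j=17 s[j]='g': π[17]=0 (border '')
j=18 s[j]='b': π[18]=1 (border 'b')
j=19 s[j]='d': π[19]=2 (border 'bd')
j=20 s[j]='g': k: 2→0; π[20]=0 (border '')
j=21 s[j]='d': π[21]=0 (border '')
j=22 s[j]='b': π[22]=1 (border 'b')
j=23 s[j]='h': k: 1→0; π[23]=0 (border '')
j=24 s[j]='d': π[24]=0 (border '')
j=25 s[j]='d': π[25]=0 (border '')
j=26 s[j]='e': π[26]=0 (border '')
j=27 s[j]='f': π[27]=0 (border '')
j=28 s[j]='g': π[28]=0 (border '')
j=29 s[j]='g': π[29]=0 (border '')
j=30 s[j]='g': π[30]=0 (border '')
j=31 s[j]='e': π[31]=0 (border '')
j=32 s[j]='e': π[32]=0 (border '')
j=33 s[j]='e': π[33]=0 (border '')
j=34 s[j]='d': π[34]=0 (border '')
j=35 s[j]='b': π[35]=1 (border 'b')
j=36 s[j]='h': k: 1→0; π[36]=0 (border '')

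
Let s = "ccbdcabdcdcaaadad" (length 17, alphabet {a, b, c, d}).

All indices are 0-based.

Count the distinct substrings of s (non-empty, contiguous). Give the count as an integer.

sorted suffixes:
  #0 SA[0]=11  'aaadad'
  #1 SA[1]=12  'aadad'
  #2 SA[2]=5  'abdcdcaaadad'
  #3 SA[3]=15  'ad'
  #4 SA[4]=13  'adad'
  #5 SA[5]=2  'bdcabdcdcaaadad'
  #6 SA[6]=6  'bdcdcaaadad'
  #7 SA[7]=10  'caaadad'
  #8 SA[8]=4  'cabdcdcaaadad'
  #9 SA[9]=1  'cbdcabdcdcaaadad'
  #10 SA[10]=0  'ccbdcabdcdcaaadad'
  #11 SA[11]=8  'cdcaaadad'
  #12 SA[12]=16  'd'
  #13 SA[13]=14  'dad'
  #14 SA[14]=9  'dcaaadad'
  #15 SA[15]=3  'dcabdcdcaaadad'
  #16 SA[16]=7  'dcdcaaadad'

SA = [11, 12, 5, 15, 13, 2, 6, 10, 4, 1, 0, 8, 16, 14, 9, 3, 7]
[i] adj suffixes → lcp
  [1] 11/12 → 2 ('aa')
  [2] 12/5 → 1 ('a')
  [3] 5/15 → 1 ('a')
  [4] 15/13 → 2 ('ad')
  [5] 13/2 → 0 ('')
  [6] 2/6 → 3 ('bdc')
  [7] 6/10 → 0 ('')
  [8] 10/4 → 2 ('ca')
  [9] 4/1 → 1 ('c')
  [10] 1/0 → 1 ('c')
  [11] 0/8 → 1 ('c')
  [12] 8/16 → 0 ('')
  [13] 16/14 → 1 ('d')
  [14] 14/9 → 1 ('d')
  [15] 9/3 → 3 ('dca')
  [16] 3/7 → 2 ('dc')

n(n+1)/2 = 17·18/2 = 153
Σ LCP = 0 + 2 + 1 + 1 + 2 + 0 + 3 + 0 + 2 + 1 + 1 + 1 + 0 + 1 + 1 + 3 + 2 = 21
distinct = 153 − 21 = 132

132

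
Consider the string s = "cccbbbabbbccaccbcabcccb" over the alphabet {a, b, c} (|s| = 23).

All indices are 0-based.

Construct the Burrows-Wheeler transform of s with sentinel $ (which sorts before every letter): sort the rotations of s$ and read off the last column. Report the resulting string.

rank  rotation                  last
    0  $cccbbbabbbccaccbcabcccb  b
    1  abbbccaccbcabcccb$cccbbb  b
    2  abcccb$cccbbbabbbccaccbc  c
    3  accbcabcccb$cccbbbabbbcc  c
    4  b$cccbbbabbbccaccbcabccc  c
    5  babbbccaccbcabcccb$cccbb  b
    6  bbabbbccaccbcabcccb$cccb  b
    7  bbbabbbccaccbcabcccb$ccc  c
    8  bbbccaccbcabcccb$cccbbba  a
    9  bbccaccbcabcccb$cccbbbab  b
   10  bcabcccb$cccbbbabbbccacc  c
   11  bccaccbcabcccb$cccbbbabb  b
   12  bcccb$cccbbbabbbccaccbca  a
   13  cabcccb$cccbbbabbbccaccb  b
   14  caccbcabcccb$cccbbbabbbc  c
   15  cb$cccbbbabbbccaccbcabcc  c
   16  cbbbabbbccaccbcabcccb$cc  c
   17  cbcabcccb$cccbbbabbbccac  c
   18  ccaccbcabcccb$cccbbbabbb  b
   19  ccb$cccbbbabbbccaccbcabc  c
   20  ccbbbabbbccaccbcabcccb$c  c
   21  ccbcabcccb$cccbbbabbbcca  a
   22  cccb$cccbbbabbbccaccbcab  b
   23  cccbbbabbbccaccbcabcccb$  $

bbcccbbcabcbabccccbccab$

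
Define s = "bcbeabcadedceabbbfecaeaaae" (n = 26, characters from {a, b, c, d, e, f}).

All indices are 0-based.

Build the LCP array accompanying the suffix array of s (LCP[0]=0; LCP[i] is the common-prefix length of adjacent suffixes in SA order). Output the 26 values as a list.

[0, 2, 1, 2, 1, 1, 2, 0, 2, 1, 2, 1, 1, 0, 2, 1, 1, 0, 1, 0, 1, 2, 3, 1, 1, 0]

rank | idx | suffix
   0 |  22 | aaae
   1 |  23 | aae
   2 |  13 | abbbfecaeaaae
   3 |   4 | abcadedceabbbfecaeaaae
   4 |   7 | adedceabbbfecaeaaae
   5 |  24 | ae
   6 |  20 | aeaaae
   7 |  14 | bbbfecaeaaae
   8 |  15 | bbfecaeaaae
   9 |   5 | bcadedceabbbfecaeaaae
  10 |   0 | bcbeabcadedceabbbfecaeaaae
  11 |   2 | beabcadedceabbbfecaeaaae
  12 |  16 | bfecaeaaae
  13 |   6 | cadedceabbbfecaeaaae
  14 |  19 | caeaaae
  15 |   1 | cbeabcadedceabbbfecaeaaae
  16 |  11 | ceabbbfecaeaaae
  17 |  10 | dceabbbfecaeaaae
  18 |   8 | dedceabbbfecaeaaae
  19 |  25 | e
  20 |  21 | eaaae
  21 |  12 | eabbbfecaeaaae
  22 |   3 | eabcadedceabbbfecaeaaae
  23 |  18 | ecaeaaae
  24 |   9 | edceabbbfecaeaaae
  25 |  17 | fecaeaaae

SA = [22, 23, 13, 4, 7, 24, 20, 14, 15, 5, 0, 2, 16, 6, 19, 1, 11, 10, 8, 25, 21, 12, 3, 18, 9, 17]
i: (SA[i-1],SA[i]) lcp shared
  1: (22,23) 2 'aa'
  2: (23,13) 1 'a'
  3: (13,4) 2 'ab'
  4: (4,7) 1 'a'
  5: (7,24) 1 'a'
  6: (24,20) 2 'ae'
  7: (20,14) 0 ''
  8: (14,15) 2 'bb'
  9: (15,5) 1 'b'
  10: (5,0) 2 'bc'
  11: (0,2) 1 'b'
  12: (2,16) 1 'b'
  13: (16,6) 0 ''
  14: (6,19) 2 'ca'
  15: (19,1) 1 'c'
  16: (1,11) 1 'c'
  17: (11,10) 0 ''
  18: (10,8) 1 'd'
  19: (8,25) 0 ''
  20: (25,21) 1 'e'
  21: (21,12) 2 'ea'
  22: (12,3) 3 'eab'
  23: (3,18) 1 'e'
  24: (18,9) 1 'e'
  25: (9,17) 0 ''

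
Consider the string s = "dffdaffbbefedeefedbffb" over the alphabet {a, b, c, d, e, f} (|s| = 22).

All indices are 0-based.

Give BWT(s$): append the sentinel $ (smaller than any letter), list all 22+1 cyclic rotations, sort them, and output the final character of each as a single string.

bdffbdfee$ffdebfffeebad

rank  rotation                 last
    0  $dffdaffbbefedeefedbffb  b
    1  affbbefedeefedbffb$dffd  d
    2  b$dffdaffbbefedeefedbff  f
    3  bbefedeefedbffb$dffdaff  f
    4  befedeefedbffb$dffdaffb  b
    5  bffb$dffdaffbbefedeefed  d
    6  daffbbefedeefedbffb$dff  f
    7  dbffb$dffdaffbbefedeefe  e
    8  deefedbffb$dffdaffbbefe  e
    9  dffdaffbbefedeefedbffb$  $
   10  edbffb$dffdaffbbefedeef  f
   11  edeefedbffb$dffdaffbbef  f
   12  eefedbffb$dffdaffbbefed  d
   13  efedbffb$dffdaffbbefede  e
   14  efedeefedbffb$dffdaffbb  b
   15  fb$dffdaffbbefedeefedbf  f
   16  fbbefedeefedbffb$dffdaf  f
   17  fdaffbbefedeefedbffb$df  f
   18  fedbffb$dffdaffbbefedee  e
   19  fedeefedbffb$dffdaffbbe  e
   20  ffb$dffdaffbbefedeefedb  b
   21  ffbbefedeefedbffb$dffda  a
   22  ffdaffbbefedeefedbffb$d  d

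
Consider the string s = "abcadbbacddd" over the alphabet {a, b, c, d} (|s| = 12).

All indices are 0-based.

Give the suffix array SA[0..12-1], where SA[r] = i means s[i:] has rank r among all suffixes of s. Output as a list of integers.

[0, 7, 3, 6, 5, 1, 2, 8, 11, 4, 10, 9]

rank | idx | suffix
   0 |   0 | abcadbbacddd
   1 |   7 | acddd
   2 |   3 | adbbacddd
   3 |   6 | bacddd
   4 |   5 | bbacddd
   5 |   1 | bcadbbacddd
   6 |   2 | cadbbacddd
   7 |   8 | cddd
   8 |  11 | d
   9 |   4 | dbbacddd
  10 |  10 | dd
  11 |   9 | ddd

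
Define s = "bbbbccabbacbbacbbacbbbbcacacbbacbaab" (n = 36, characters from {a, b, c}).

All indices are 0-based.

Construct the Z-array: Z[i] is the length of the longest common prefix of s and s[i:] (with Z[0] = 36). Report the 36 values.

[36, 3, 2, 1, 0, 0, 0, 2, 1, 0, 0, 2, 1, 0, 0, 2, 1, 0, 0, 5, 3, 2, 1, 0, 0, 0, 0, 0, 2, 1, 0, 0, 1, 0, 0, 1]

Z[0]=36
i=1: i≥r, start 0; Z[1]=3 grow→box=[1,4)
i=2: min(r-i=2, Z[1]=3)=2; Z[2]=2
i=3: min(r-i=1, Z[2]=2)=1; Z[3]=1
i=4: i≥r, start 0; Z[4]=0
i=5: i≥r, start 0; Z[5]=0
i=6: i≥r, start 0; Z[6]=0
i=7: i≥r, start 0; Z[7]=2 grow→box=[7,9)
i=8: min(r-i=1, Z[1]=3)=1; Z[8]=1
i=9: i≥r, start 0; Z[9]=0
i=10: i≥r, start 0; Z[10]=0
i=11: i≥r, start 0; Z[11]=2 grow→box=[11,13)
i=12: min(r-i=1, Z[1]=3)=1; Z[12]=1
i=13: i≥r, start 0; Z[13]=0
i=14: i≥r, start 0; Z[14]=0
i=15: i≥r, start 0; Z[15]=2 grow→box=[15,17)
i=16: min(r-i=1, Z[1]=3)=1; Z[16]=1
i=17: i≥r, start 0; Z[17]=0
i=18: i≥r, start 0; Z[18]=0
i=19: i≥r, start 0; Z[19]=5 grow→box=[19,24)
i=20: min(r-i=4, Z[1]=3)=3; Z[20]=3
i=21: min(r-i=3, Z[2]=2)=2; Z[21]=2
i=22: min(r-i=2, Z[3]=1)=1; Z[22]=1
i=23: min(r-i=1, Z[4]=0)=0; Z[23]=0
i=24: i≥r, start 0; Z[24]=0
i=25: i≥r, start 0; Z[25]=0
i=26: i≥r, start 0; Z[26]=0
i=27: i≥r, start 0; Z[27]=0
i=28: i≥r, start 0; Z[28]=2 grow→box=[28,30)
i=29: min(r-i=1, Z[1]=3)=1; Z[29]=1
i=30: i≥r, start 0; Z[30]=0
i=31: i≥r, start 0; Z[31]=0
i=32: i≥r, start 0; Z[32]=1 grow→box=[32,33)
i=33: i≥r, start 0; Z[33]=0
i=34: i≥r, start 0; Z[34]=0
i=35: i≥r, start 0; Z[35]=1 grow→box=[35,36)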